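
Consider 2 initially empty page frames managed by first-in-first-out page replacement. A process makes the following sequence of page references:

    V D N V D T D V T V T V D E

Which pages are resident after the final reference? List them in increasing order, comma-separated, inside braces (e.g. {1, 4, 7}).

V → fault, frames {V}
D → fault, frames {V,D}
N → fault, evict V, frames {D,N}
V → fault, evict D, frames {N,V}
D → fault, evict N, frames {V,D}
T → fault, evict V, frames {D,T}
D → hit
V → fault, evict D, frames {T,V}
T → hit
V → hit
T → hit
V → hit
D → fault, evict T, frames {V,D}
E → fault, evict V, frames {D,E}

{D, E}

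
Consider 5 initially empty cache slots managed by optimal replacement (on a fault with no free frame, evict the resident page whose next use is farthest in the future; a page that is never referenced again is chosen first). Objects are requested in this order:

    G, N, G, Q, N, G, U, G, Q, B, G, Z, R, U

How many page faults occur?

7

G -> fault, frames {G}
N -> fault, frames {G,N}
G -> hit
Q -> fault, frames {G,N,Q}
N -> hit
G -> hit
U -> fault, frames {G,N,Q,U}
G -> hit
Q -> hit
B -> fault, frames {G,N,Q,U,B}
G -> hit
Z -> fault, evict B, frames {G,N,Q,U,Z}
R -> fault, evict Z, frames {G,N,Q,U,R}
U -> hit
Page faults: 7.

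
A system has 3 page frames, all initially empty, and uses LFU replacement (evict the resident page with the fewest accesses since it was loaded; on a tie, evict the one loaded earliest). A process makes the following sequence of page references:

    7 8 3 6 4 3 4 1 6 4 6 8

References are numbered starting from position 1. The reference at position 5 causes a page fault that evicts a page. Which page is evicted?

8

pos 1: 7 → miss, frames (7)
pos 2: 8 → miss, frames (7 8)
pos 3: 3 → miss, frames (7 8 3)
pos 4: 6 → miss, evict 7, frames (8 3 6)
pos 5: 4 → miss, evict 8, frames (3 6 4)
At position 5, page 8 is evicted.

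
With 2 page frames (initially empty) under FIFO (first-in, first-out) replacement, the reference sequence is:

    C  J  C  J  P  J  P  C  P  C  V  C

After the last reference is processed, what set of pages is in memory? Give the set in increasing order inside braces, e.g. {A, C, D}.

{C, V}

C -> miss, frames [C]
J -> miss, frames [C, J]
C -> hit
J -> hit
P -> miss, evict C, frames [J, P]
J -> hit
P -> hit
C -> miss, evict J, frames [P, C]
P -> hit
C -> hit
V -> miss, evict P, frames [C, V]
C -> hit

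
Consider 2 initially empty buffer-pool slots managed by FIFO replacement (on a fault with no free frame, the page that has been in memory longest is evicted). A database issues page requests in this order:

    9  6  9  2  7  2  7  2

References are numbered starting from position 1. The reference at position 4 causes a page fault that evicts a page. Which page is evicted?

pos 1: 9: fault, frames {9}
pos 2: 6: fault, frames {9,6}
pos 3: 9: hit
pos 4: 2: fault, evict 9, frames {6,2}
At position 4, page 9 is evicted.

9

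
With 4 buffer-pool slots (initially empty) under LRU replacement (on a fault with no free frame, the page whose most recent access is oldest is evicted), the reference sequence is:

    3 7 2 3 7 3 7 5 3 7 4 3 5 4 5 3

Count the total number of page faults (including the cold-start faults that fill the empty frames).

5

3 -> fault, frames [3]
7 -> fault, frames [3, 7]
2 -> fault, frames [3, 7, 2]
3 -> hit
7 -> hit
3 -> hit
7 -> hit
5 -> fault, frames [2, 3, 7, 5]
3 -> hit
7 -> hit
4 -> fault, evict 2, frames [5, 3, 7, 4]
3 -> hit
5 -> hit
4 -> hit
5 -> hit
3 -> hit
Page faults: 5.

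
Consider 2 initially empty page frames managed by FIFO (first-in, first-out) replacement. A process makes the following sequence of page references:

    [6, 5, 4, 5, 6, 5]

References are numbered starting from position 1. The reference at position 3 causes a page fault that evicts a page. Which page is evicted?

pos 1: 6 -> fault, frames (6)
pos 2: 5 -> fault, frames (6 5)
pos 3: 4 -> fault, evict 6, frames (5 4)
At position 3, page 6 is evicted.

6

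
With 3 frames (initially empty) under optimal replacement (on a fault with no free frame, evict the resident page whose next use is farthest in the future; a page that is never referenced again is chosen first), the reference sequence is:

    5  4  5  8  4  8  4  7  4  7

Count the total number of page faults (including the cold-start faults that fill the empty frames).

4

5 → miss, frames (5)
4 → miss, frames (5 4)
5 → hit
8 → miss, frames (5 4 8)
4 → hit
8 → hit
4 → hit
7 → miss, evict 8, frames (5 4 7)
4 → hit
7 → hit
Page faults: 4.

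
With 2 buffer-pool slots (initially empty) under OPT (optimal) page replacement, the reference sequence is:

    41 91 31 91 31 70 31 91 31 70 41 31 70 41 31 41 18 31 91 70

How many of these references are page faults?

12

41 -> miss, frames [41]
91 -> miss, frames [41, 91]
31 -> miss, evict 41, frames [91, 31]
91 -> hit
31 -> hit
70 -> miss, evict 91, frames [31, 70]
31 -> hit
91 -> miss, evict 70, frames [31, 91]
31 -> hit
70 -> miss, evict 91, frames [31, 70]
41 -> miss, evict 70, frames [31, 41]
31 -> hit
70 -> miss, evict 31, frames [41, 70]
41 -> hit
31 -> miss, evict 70, frames [41, 31]
41 -> hit
18 -> miss, evict 41, frames [31, 18]
31 -> hit
91 -> miss, evict 18, frames [31, 91]
70 -> miss, evict 91, frames [31, 70]
Page faults: 12.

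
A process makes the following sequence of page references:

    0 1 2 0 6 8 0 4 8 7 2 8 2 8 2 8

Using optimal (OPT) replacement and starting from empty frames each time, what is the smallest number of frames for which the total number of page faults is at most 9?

2

f=1: 16 faults
f=2: 8 faults
f=3: 7 faults
f=4: 7 faults
f=5: 7 faults
f=6: 7 faults
f=7: 7 faults
Smallest f with faults ≤ 9 is 2.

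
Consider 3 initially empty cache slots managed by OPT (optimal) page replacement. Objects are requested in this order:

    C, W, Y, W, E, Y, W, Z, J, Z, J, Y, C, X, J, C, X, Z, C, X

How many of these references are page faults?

C: miss, frames {C}
W: miss, frames {C,W}
Y: miss, frames {C,W,Y}
W: hit
E: miss, evict C, frames {W,Y,E}
Y: hit
W: hit
Z: miss, evict E, frames {W,Y,Z}
J: miss, evict W, frames {Y,Z,J}
Z: hit
J: hit
Y: hit
C: miss, evict Y, frames {Z,J,C}
X: miss, evict Z, frames {J,C,X}
J: hit
C: hit
X: hit
Z: miss, evict J, frames {C,X,Z}
C: hit
X: hit
Page faults: 9.

9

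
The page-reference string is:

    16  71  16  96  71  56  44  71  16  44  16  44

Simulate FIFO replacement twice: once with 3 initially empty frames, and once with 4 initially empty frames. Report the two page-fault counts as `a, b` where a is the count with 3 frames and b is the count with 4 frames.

7, 6

3 frames: F F . F . F F F F . . . → 7 faults.
4 frames: F F . F . F F . F . . . → 6 faults.
6 < 7: adding a frame reduced faults, as is typical.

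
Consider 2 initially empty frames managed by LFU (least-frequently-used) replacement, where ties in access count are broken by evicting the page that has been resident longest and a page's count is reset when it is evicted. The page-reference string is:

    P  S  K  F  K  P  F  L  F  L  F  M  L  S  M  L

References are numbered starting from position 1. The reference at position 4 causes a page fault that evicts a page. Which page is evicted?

S

pos 1: P → miss, frames [P]
pos 2: S → miss, frames [P, S]
pos 3: K → miss, evict P, frames [S, K]
pos 4: F → miss, evict S, frames [K, F]
At position 4, page S is evicted.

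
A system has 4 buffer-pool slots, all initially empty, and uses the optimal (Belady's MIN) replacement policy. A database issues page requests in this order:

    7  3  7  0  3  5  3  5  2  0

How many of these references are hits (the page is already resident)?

7 -> miss, frames [7]
3 -> miss, frames [7, 3]
7 -> hit
0 -> miss, frames [7, 3, 0]
3 -> hit
5 -> miss, frames [7, 3, 0, 5]
3 -> hit
5 -> hit
2 -> miss, evict 5, frames [7, 3, 0, 2]
0 -> hit
Hits: 5.

5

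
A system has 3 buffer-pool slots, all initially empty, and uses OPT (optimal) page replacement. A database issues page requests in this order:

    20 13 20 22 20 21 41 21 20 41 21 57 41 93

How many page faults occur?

7

20 -> fault, frames {20}
13 -> fault, frames {20,13}
20 -> hit
22 -> fault, frames {20,13,22}
20 -> hit
21 -> fault, evict 22, frames {20,13,21}
41 -> fault, evict 13, frames {20,21,41}
21 -> hit
20 -> hit
41 -> hit
21 -> hit
57 -> fault, evict 21, frames {20,41,57}
41 -> hit
93 -> fault, evict 57, frames {20,41,93}
Page faults: 7.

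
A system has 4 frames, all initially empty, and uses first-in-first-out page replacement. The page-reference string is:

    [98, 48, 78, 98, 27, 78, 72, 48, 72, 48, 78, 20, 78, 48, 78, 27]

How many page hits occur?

7

98 -> miss, frames [98]
48 -> miss, frames [98, 48]
78 -> miss, frames [98, 48, 78]
98 -> hit
27 -> miss, frames [98, 48, 78, 27]
78 -> hit
72 -> miss, evict 98, frames [48, 78, 27, 72]
48 -> hit
72 -> hit
48 -> hit
78 -> hit
20 -> miss, evict 48, frames [78, 27, 72, 20]
78 -> hit
48 -> miss, evict 78, frames [27, 72, 20, 48]
78 -> miss, evict 27, frames [72, 20, 48, 78]
27 -> miss, evict 72, frames [20, 48, 78, 27]
Hits: 7.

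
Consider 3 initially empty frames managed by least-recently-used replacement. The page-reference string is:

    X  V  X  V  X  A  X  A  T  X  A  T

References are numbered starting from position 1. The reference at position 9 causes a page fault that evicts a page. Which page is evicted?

pos 1: X: fault, frames {X}
pos 2: V: fault, frames {X,V}
pos 3: X: hit
pos 4: V: hit
pos 5: X: hit
pos 6: A: fault, frames {V,X,A}
pos 7: X: hit
pos 8: A: hit
pos 9: T: fault, evict V, frames {X,A,T}
At position 9, page V is evicted.

V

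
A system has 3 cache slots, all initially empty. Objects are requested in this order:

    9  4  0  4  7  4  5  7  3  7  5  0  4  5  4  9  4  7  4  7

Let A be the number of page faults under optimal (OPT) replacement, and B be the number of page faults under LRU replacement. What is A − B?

Under OPT: F F F . F . F . F . . F F . . F . . . . → 9 faults.
Under LRU: F F F . F . F . F . . F F . . F . F . . → 10 faults.
A − B = 9 − 10 = -1.

-1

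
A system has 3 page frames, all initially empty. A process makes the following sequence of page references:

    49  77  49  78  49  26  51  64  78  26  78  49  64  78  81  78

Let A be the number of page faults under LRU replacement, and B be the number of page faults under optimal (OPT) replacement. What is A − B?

3

Under LRU: F F . F . F F F F F . F F . F . → 11 faults.
Under OPT: F F . F . F F F . . . F . . F . → 8 faults.
A − B = 11 − 8 = 3.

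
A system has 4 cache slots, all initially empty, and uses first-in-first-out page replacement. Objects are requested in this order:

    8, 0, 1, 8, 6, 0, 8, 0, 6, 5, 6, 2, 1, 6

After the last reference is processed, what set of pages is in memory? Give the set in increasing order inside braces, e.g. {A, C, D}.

8 → miss, frames {8}
0 → miss, frames {8,0}
1 → miss, frames {8,0,1}
8 → hit
6 → miss, frames {8,0,1,6}
0 → hit
8 → hit
0 → hit
6 → hit
5 → miss, evict 8, frames {0,1,6,5}
6 → hit
2 → miss, evict 0, frames {1,6,5,2}
1 → hit
6 → hit

{1, 2, 5, 6}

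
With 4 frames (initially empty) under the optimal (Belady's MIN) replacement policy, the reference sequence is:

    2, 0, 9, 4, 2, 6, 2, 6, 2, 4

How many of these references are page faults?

5

2: fault, frames [2]
0: fault, frames [2, 0]
9: fault, frames [2, 0, 9]
4: fault, frames [2, 0, 9, 4]
2: hit
6: fault, evict 9, frames [2, 0, 4, 6]
2: hit
6: hit
2: hit
4: hit
Page faults: 5.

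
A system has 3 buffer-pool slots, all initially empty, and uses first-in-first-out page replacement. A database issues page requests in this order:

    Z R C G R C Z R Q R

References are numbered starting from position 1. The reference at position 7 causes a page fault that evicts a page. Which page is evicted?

pos 1: Z: miss, frames [Z]
pos 2: R: miss, frames [Z, R]
pos 3: C: miss, frames [Z, R, C]
pos 4: G: miss, evict Z, frames [R, C, G]
pos 5: R: hit
pos 6: C: hit
pos 7: Z: miss, evict R, frames [C, G, Z]
At position 7, page R is evicted.

R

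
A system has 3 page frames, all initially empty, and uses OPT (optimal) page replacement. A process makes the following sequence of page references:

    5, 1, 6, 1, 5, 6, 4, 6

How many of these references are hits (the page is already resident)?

5 → fault, frames {5}
1 → fault, frames {5,1}
6 → fault, frames {5,1,6}
1 → hit
5 → hit
6 → hit
4 → fault, evict 1, frames {5,6,4}
6 → hit
Hits: 4.

4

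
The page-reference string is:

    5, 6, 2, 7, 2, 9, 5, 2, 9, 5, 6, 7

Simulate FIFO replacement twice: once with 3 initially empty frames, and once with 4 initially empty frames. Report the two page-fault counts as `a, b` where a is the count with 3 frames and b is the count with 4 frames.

9, 7

3 frames: F F F F . F F F . . F F → 9 faults.
4 frames: F F F F . F F . . . F . → 7 faults.
7 < 9: adding a frame reduced faults, as is typical.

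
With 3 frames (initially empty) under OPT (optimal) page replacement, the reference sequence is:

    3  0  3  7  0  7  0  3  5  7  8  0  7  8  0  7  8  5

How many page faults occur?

3 -> fault, frames {3}
0 -> fault, frames {3,0}
3 -> hit
7 -> fault, frames {3,0,7}
0 -> hit
7 -> hit
0 -> hit
3 -> hit
5 -> fault, evict 3, frames {0,7,5}
7 -> hit
8 -> fault, evict 5, frames {0,7,8}
0 -> hit
7 -> hit
8 -> hit
0 -> hit
7 -> hit
8 -> hit
5 -> fault, evict 8, frames {0,7,5}
Page faults: 6.

6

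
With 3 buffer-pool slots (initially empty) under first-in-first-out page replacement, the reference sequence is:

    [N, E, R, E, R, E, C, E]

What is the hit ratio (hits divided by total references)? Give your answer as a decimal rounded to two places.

0.50

N -> fault, frames {N}
E -> fault, frames {N,E}
R -> fault, frames {N,E,R}
E -> hit
R -> hit
E -> hit
C -> fault, evict N, frames {E,R,C}
E -> hit
Hits: 4 of 8 references → 4/8 = 0.5000.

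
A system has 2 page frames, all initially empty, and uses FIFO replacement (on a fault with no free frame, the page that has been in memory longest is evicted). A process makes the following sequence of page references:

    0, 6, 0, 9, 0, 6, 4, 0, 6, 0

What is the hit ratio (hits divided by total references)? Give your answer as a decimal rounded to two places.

0.20

0 → miss, frames (0)
6 → miss, frames (0 6)
0 → hit
9 → miss, evict 0, frames (6 9)
0 → miss, evict 6, frames (9 0)
6 → miss, evict 9, frames (0 6)
4 → miss, evict 0, frames (6 4)
0 → miss, evict 6, frames (4 0)
6 → miss, evict 4, frames (0 6)
0 → hit
Hits: 2 of 10 references → 2/10 = 0.2000.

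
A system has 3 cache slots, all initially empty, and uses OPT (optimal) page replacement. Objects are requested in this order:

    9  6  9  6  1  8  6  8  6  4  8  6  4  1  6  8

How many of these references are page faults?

6

9 -> fault, frames (9)
6 -> fault, frames (9 6)
9 -> hit
6 -> hit
1 -> fault, frames (9 6 1)
8 -> fault, evict 9, frames (6 1 8)
6 -> hit
8 -> hit
6 -> hit
4 -> fault, evict 1, frames (6 8 4)
8 -> hit
6 -> hit
4 -> hit
1 -> fault, evict 4, frames (6 8 1)
6 -> hit
8 -> hit
Page faults: 6.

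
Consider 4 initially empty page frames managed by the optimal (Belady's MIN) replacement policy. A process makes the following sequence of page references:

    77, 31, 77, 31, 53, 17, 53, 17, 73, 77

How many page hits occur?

77 → miss, frames {77}
31 → miss, frames {77,31}
77 → hit
31 → hit
53 → miss, frames {77,31,53}
17 → miss, frames {77,31,53,17}
53 → hit
17 → hit
73 → miss, evict 17, frames {77,31,53,73}
77 → hit
Hits: 5.

5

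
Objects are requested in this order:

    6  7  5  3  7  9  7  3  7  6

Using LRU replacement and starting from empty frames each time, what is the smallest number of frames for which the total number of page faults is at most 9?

f=1: 10 faults
f=2: 8 faults
f=3: 6 faults
f=4: 6 faults
f=5: 5 faults
Smallest f with faults ≤ 9 is 2.

2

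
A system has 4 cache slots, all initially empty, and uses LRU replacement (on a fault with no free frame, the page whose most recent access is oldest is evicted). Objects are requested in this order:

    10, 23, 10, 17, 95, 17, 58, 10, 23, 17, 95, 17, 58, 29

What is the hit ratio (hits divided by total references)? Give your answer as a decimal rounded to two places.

0.36

10 -> miss, frames (10)
23 -> miss, frames (10 23)
10 -> hit
17 -> miss, frames (23 10 17)
95 -> miss, frames (23 10 17 95)
17 -> hit
58 -> miss, evict 23, frames (10 95 17 58)
10 -> hit
23 -> miss, evict 95, frames (17 58 10 23)
17 -> hit
95 -> miss, evict 58, frames (10 23 17 95)
17 -> hit
58 -> miss, evict 10, frames (23 95 17 58)
29 -> miss, evict 23, frames (95 17 58 29)
Hits: 5 of 14 references → 5/14 = 0.3571.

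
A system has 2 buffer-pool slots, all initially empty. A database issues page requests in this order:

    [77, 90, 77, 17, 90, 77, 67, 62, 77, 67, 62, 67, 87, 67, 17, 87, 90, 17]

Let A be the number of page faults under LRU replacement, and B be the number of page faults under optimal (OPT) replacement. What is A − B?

Under LRU: F F . F F F F F F F F . F . F F F F → 15 faults.
Under OPT: F F . F . F F F . F . . F . F . F . → 10 faults.
A − B = 15 − 10 = 5.

5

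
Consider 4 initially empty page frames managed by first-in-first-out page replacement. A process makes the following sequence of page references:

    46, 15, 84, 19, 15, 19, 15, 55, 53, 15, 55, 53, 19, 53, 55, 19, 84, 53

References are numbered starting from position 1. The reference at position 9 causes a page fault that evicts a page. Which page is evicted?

15

pos 1: 46 → fault, frames (46)
pos 2: 15 → fault, frames (46 15)
pos 3: 84 → fault, frames (46 15 84)
pos 4: 19 → fault, frames (46 15 84 19)
pos 5: 15 → hit
pos 6: 19 → hit
pos 7: 15 → hit
pos 8: 55 → fault, evict 46, frames (15 84 19 55)
pos 9: 53 → fault, evict 15, frames (84 19 55 53)
At position 9, page 15 is evicted.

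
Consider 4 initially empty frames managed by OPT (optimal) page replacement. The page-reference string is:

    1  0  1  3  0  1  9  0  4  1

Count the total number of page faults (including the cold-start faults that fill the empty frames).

1 -> miss, frames {1}
0 -> miss, frames {1,0}
1 -> hit
3 -> miss, frames {1,0,3}
0 -> hit
1 -> hit
9 -> miss, frames {1,0,3,9}
0 -> hit
4 -> miss, evict 9, frames {1,0,3,4}
1 -> hit
Page faults: 5.

5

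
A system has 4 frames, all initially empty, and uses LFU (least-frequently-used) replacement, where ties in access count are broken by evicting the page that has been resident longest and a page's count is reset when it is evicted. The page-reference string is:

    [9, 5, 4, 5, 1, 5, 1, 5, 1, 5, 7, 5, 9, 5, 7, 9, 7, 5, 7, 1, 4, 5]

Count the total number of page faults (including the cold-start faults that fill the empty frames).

7

9 -> fault, frames {9}
5 -> fault, frames {9,5}
4 -> fault, frames {9,5,4}
5 -> hit
1 -> fault, frames {9,5,4,1}
5 -> hit
1 -> hit
5 -> hit
1 -> hit
5 -> hit
7 -> fault, evict 9, frames {5,4,1,7}
5 -> hit
9 -> fault, evict 4, frames {5,1,7,9}
5 -> hit
7 -> hit
9 -> hit
7 -> hit
5 -> hit
7 -> hit
1 -> hit
4 -> fault, evict 9, frames {5,1,7,4}
5 -> hit
Page faults: 7.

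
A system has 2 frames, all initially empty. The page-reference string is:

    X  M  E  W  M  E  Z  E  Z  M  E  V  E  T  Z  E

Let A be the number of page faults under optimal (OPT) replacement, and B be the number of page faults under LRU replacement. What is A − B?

Under OPT: F F F F . F F . . F . F . F F . → 10 faults.
Under LRU: F F F F F F F . . F F F . F F F → 13 faults.
A − B = 10 − 13 = -3.

-3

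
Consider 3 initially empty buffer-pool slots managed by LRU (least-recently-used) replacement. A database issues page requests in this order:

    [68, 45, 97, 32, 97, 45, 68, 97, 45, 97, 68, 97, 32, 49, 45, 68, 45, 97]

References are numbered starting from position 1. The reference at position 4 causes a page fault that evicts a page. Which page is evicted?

68

pos 1: 68 -> miss, frames {68}
pos 2: 45 -> miss, frames {68,45}
pos 3: 97 -> miss, frames {68,45,97}
pos 4: 32 -> miss, evict 68, frames {45,97,32}
At position 4, page 68 is evicted.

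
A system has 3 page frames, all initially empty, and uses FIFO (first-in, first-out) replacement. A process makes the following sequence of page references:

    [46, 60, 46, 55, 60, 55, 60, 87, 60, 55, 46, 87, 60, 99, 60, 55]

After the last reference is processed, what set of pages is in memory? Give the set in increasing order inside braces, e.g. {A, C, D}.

{55, 60, 99}

46 → miss, frames {46}
60 → miss, frames {46,60}
46 → hit
55 → miss, frames {46,60,55}
60 → hit
55 → hit
60 → hit
87 → miss, evict 46, frames {60,55,87}
60 → hit
55 → hit
46 → miss, evict 60, frames {55,87,46}
87 → hit
60 → miss, evict 55, frames {87,46,60}
99 → miss, evict 87, frames {46,60,99}
60 → hit
55 → miss, evict 46, frames {60,99,55}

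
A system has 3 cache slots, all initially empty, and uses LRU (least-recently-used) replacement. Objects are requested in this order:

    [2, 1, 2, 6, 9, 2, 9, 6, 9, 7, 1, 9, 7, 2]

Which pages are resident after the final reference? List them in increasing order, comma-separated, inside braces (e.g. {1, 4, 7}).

{2, 7, 9}

2 -> fault, frames (2)
1 -> fault, frames (2 1)
2 -> hit
6 -> fault, frames (1 2 6)
9 -> fault, evict 1, frames (2 6 9)
2 -> hit
9 -> hit
6 -> hit
9 -> hit
7 -> fault, evict 2, frames (6 9 7)
1 -> fault, evict 6, frames (9 7 1)
9 -> hit
7 -> hit
2 -> fault, evict 1, frames (9 7 2)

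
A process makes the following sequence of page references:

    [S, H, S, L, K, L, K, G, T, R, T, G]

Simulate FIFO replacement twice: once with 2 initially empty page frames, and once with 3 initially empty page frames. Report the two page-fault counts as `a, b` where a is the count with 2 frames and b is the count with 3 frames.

8, 7

2 frames: F F . F F . . F F F . F → 8 faults.
3 frames: F F . F F . . F F F . . → 7 faults.
7 < 8: adding a frame reduced faults, as is typical.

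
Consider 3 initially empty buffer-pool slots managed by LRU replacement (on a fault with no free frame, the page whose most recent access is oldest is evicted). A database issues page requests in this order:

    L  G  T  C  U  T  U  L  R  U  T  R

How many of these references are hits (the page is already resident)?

L -> fault, frames {L}
G -> fault, frames {L,G}
T -> fault, frames {L,G,T}
C -> fault, evict L, frames {G,T,C}
U -> fault, evict G, frames {T,C,U}
T -> hit
U -> hit
L -> fault, evict C, frames {T,U,L}
R -> fault, evict T, frames {U,L,R}
U -> hit
T -> fault, evict L, frames {R,U,T}
R -> hit
Hits: 4.

4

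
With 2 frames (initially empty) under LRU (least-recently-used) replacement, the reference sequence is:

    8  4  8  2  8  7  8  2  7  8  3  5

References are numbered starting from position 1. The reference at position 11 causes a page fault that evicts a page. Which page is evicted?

7

pos 1: 8 → miss, frames {8}
pos 2: 4 → miss, frames {8,4}
pos 3: 8 → hit
pos 4: 2 → miss, evict 4, frames {8,2}
pos 5: 8 → hit
pos 6: 7 → miss, evict 2, frames {8,7}
pos 7: 8 → hit
pos 8: 2 → miss, evict 7, frames {8,2}
pos 9: 7 → miss, evict 8, frames {2,7}
pos 10: 8 → miss, evict 2, frames {7,8}
pos 11: 3 → miss, evict 7, frames {8,3}
At position 11, page 7 is evicted.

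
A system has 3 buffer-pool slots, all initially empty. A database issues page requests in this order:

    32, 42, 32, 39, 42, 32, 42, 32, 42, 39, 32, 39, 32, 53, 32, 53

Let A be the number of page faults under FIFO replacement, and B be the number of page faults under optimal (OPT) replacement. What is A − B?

1

Under FIFO: F F . F . . . . . . . . . F F . → 5 faults.
Under OPT: F F . F . . . . . . . . . F . . → 4 faults.
A − B = 5 − 4 = 1.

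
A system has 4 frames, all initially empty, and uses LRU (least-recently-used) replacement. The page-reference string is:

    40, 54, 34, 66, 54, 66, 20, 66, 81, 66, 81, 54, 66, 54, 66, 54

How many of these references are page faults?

6

40 -> fault, frames (40)
54 -> fault, frames (40 54)
34 -> fault, frames (40 54 34)
66 -> fault, frames (40 54 34 66)
54 -> hit
66 -> hit
20 -> fault, evict 40, frames (34 54 66 20)
66 -> hit
81 -> fault, evict 34, frames (54 20 66 81)
66 -> hit
81 -> hit
54 -> hit
66 -> hit
54 -> hit
66 -> hit
54 -> hit
Page faults: 6.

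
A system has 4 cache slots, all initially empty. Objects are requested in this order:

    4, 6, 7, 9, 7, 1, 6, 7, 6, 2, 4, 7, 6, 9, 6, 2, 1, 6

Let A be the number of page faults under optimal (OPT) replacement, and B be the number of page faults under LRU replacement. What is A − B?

-2

Under OPT: F F F F . F . . . F . . . F . . F . → 8 faults.
Under LRU: F F F F . F . . . F F . . F . F F . → 10 faults.
A − B = 8 − 10 = -2.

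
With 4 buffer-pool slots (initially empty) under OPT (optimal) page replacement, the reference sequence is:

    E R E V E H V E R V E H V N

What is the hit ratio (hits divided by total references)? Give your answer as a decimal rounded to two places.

E: fault, frames {E}
R: fault, frames {E,R}
E: hit
V: fault, frames {E,R,V}
E: hit
H: fault, frames {E,R,V,H}
V: hit
E: hit
R: hit
V: hit
E: hit
H: hit
V: hit
N: fault, evict H, frames {E,R,V,N}
Hits: 9 of 14 references → 9/14 = 0.6429.

0.64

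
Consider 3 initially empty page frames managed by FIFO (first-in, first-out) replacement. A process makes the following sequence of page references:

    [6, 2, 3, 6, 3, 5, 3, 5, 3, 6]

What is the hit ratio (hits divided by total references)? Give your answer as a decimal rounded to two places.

0.50

6 -> miss, frames (6)
2 -> miss, frames (6 2)
3 -> miss, frames (6 2 3)
6 -> hit
3 -> hit
5 -> miss, evict 6, frames (2 3 5)
3 -> hit
5 -> hit
3 -> hit
6 -> miss, evict 2, frames (3 5 6)
Hits: 5 of 10 references → 5/10 = 0.5000.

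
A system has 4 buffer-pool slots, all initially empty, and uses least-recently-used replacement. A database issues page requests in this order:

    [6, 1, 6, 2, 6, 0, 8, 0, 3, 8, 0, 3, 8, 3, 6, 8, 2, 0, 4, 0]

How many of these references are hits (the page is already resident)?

6 → fault, frames {6}
1 → fault, frames {6,1}
6 → hit
2 → fault, frames {1,6,2}
6 → hit
0 → fault, frames {1,2,6,0}
8 → fault, evict 1, frames {2,6,0,8}
0 → hit
3 → fault, evict 2, frames {6,8,0,3}
8 → hit
0 → hit
3 → hit
8 → hit
3 → hit
6 → hit
8 → hit
2 → fault, evict 0, frames {3,6,8,2}
0 → fault, evict 3, frames {6,8,2,0}
4 → fault, evict 6, frames {8,2,0,4}
0 → hit
Hits: 11.

11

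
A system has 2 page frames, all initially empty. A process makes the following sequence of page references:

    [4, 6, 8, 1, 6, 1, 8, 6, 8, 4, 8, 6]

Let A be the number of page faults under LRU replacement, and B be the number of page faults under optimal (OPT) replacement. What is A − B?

2

Under LRU: F F F F F . F F . F . F → 9 faults.
Under OPT: F F F F . . F . . F . F → 7 faults.
A − B = 9 − 7 = 2.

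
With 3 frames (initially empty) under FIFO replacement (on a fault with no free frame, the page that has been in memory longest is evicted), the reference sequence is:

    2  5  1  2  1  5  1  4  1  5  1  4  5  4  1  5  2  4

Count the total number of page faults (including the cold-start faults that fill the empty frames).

5

2 -> fault, frames (2)
5 -> fault, frames (2 5)
1 -> fault, frames (2 5 1)
2 -> hit
1 -> hit
5 -> hit
1 -> hit
4 -> fault, evict 2, frames (5 1 4)
1 -> hit
5 -> hit
1 -> hit
4 -> hit
5 -> hit
4 -> hit
1 -> hit
5 -> hit
2 -> fault, evict 5, frames (1 4 2)
4 -> hit
Page faults: 5.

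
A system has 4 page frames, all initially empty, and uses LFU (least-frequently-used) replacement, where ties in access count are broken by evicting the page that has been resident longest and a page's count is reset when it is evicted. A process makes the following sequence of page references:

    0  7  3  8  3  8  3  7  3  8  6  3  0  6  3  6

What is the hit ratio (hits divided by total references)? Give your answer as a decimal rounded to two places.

0: miss, frames {0}
7: miss, frames {0,7}
3: miss, frames {0,7,3}
8: miss, frames {0,7,3,8}
3: hit
8: hit
3: hit
7: hit
3: hit
8: hit
6: miss, evict 0, frames {7,3,8,6}
3: hit
0: miss, evict 6, frames {7,3,8,0}
6: miss, evict 0, frames {7,3,8,6}
3: hit
6: hit
Hits: 9 of 16 references → 9/16 = 0.5625.

0.56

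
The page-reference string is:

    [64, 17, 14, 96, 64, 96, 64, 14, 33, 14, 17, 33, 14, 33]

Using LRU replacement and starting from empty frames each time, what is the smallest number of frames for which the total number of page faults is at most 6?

4

f=1: 14 faults
f=2: 10 faults
f=3: 7 faults
f=4: 6 faults
f=5: 5 faults
Smallest f with faults ≤ 6 is 4.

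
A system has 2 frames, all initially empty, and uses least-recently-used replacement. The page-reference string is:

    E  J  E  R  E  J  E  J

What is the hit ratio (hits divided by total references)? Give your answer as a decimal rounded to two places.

E → miss, frames (E)
J → miss, frames (E J)
E → hit
R → miss, evict J, frames (E R)
E → hit
J → miss, evict R, frames (E J)
E → hit
J → hit
Hits: 4 of 8 references → 4/8 = 0.5000.

0.50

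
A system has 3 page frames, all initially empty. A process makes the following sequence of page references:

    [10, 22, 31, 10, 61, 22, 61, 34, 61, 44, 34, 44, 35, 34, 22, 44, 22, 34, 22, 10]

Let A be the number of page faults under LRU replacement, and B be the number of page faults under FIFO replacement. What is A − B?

1

Under LRU: F F F . F F . F . F . . F . F F . . . F → 11 faults.
Under FIFO: F F F . F . . F . F . . F . F . . F . F → 10 faults.
A − B = 11 − 10 = 1.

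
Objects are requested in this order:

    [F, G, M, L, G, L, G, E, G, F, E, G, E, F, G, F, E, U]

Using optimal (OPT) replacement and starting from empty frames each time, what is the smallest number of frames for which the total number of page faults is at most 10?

f=1: 18 faults
f=2: 10 faults
f=3: 6 faults
f=4: 6 faults
f=5: 6 faults
f=6: 6 faults
Smallest f with faults ≤ 10 is 2.

2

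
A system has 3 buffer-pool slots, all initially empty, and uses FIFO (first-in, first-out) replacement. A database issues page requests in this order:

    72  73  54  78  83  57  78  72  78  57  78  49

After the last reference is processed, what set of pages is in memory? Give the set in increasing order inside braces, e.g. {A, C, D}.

72: fault, frames (72)
73: fault, frames (72 73)
54: fault, frames (72 73 54)
78: fault, evict 72, frames (73 54 78)
83: fault, evict 73, frames (54 78 83)
57: fault, evict 54, frames (78 83 57)
78: hit
72: fault, evict 78, frames (83 57 72)
78: fault, evict 83, frames (57 72 78)
57: hit
78: hit
49: fault, evict 57, frames (72 78 49)

{49, 72, 78}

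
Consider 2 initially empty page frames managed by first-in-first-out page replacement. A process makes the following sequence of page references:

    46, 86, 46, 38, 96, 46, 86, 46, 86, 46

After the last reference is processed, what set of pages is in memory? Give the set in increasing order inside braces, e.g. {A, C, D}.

{46, 86}

46: fault, frames [46]
86: fault, frames [46, 86]
46: hit
38: fault, evict 46, frames [86, 38]
96: fault, evict 86, frames [38, 96]
46: fault, evict 38, frames [96, 46]
86: fault, evict 96, frames [46, 86]
46: hit
86: hit
46: hit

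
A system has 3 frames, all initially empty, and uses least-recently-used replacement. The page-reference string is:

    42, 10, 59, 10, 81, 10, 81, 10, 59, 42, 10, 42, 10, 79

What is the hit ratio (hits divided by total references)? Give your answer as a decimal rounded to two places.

42 → miss, frames {42}
10 → miss, frames {42,10}
59 → miss, frames {42,10,59}
10 → hit
81 → miss, evict 42, frames {59,10,81}
10 → hit
81 → hit
10 → hit
59 → hit
42 → miss, evict 81, frames {10,59,42}
10 → hit
42 → hit
10 → hit
79 → miss, evict 59, frames {42,10,79}
Hits: 8 of 14 references → 8/14 = 0.5714.

0.57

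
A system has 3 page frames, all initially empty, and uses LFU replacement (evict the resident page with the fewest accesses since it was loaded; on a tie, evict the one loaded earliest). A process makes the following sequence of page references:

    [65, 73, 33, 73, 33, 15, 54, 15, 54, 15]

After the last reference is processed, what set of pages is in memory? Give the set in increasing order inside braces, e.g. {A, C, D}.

65 → fault, frames {65}
73 → fault, frames {65,73}
33 → fault, frames {65,73,33}
73 → hit
33 → hit
15 → fault, evict 65, frames {73,33,15}
54 → fault, evict 15, frames {73,33,54}
15 → fault, evict 54, frames {73,33,15}
54 → fault, evict 15, frames {73,33,54}
15 → fault, evict 54, frames {73,33,15}

{15, 33, 73}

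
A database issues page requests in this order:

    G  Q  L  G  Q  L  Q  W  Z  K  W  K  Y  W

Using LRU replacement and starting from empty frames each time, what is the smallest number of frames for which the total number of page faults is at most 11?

3

f=1: 14 faults
f=2: 12 faults
f=3: 7 faults
f=4: 7 faults
f=5: 7 faults
f=6: 7 faults
f=7: 7 faults
Smallest f with faults ≤ 11 is 3.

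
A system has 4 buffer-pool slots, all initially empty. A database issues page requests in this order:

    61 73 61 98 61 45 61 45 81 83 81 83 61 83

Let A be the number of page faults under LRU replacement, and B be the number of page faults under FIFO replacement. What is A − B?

-1

Under LRU: F F . F . F . . F F . . . . → 6 faults.
Under FIFO: F F . F . F . . F F . . F . → 7 faults.
A − B = 6 − 7 = -1.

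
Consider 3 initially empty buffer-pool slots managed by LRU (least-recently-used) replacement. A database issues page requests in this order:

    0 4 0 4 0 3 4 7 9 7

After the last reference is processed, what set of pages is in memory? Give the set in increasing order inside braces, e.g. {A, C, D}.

{4, 7, 9}

0 -> fault, frames (0)
4 -> fault, frames (0 4)
0 -> hit
4 -> hit
0 -> hit
3 -> fault, frames (4 0 3)
4 -> hit
7 -> fault, evict 0, frames (3 4 7)
9 -> fault, evict 3, frames (4 7 9)
7 -> hit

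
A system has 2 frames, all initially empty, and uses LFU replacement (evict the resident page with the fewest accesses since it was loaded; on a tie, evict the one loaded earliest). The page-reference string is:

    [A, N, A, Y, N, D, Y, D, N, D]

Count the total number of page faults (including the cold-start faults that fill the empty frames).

A → miss, frames {A}
N → miss, frames {A,N}
A → hit
Y → miss, evict N, frames {A,Y}
N → miss, evict Y, frames {A,N}
D → miss, evict N, frames {A,D}
Y → miss, evict D, frames {A,Y}
D → miss, evict Y, frames {A,D}
N → miss, evict D, frames {A,N}
D → miss, evict N, frames {A,D}
Page faults: 9.

9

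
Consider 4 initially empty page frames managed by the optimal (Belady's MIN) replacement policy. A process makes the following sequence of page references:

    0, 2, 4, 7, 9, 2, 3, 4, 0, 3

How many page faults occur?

0 -> miss, frames {0}
2 -> miss, frames {0,2}
4 -> miss, frames {0,2,4}
7 -> miss, frames {0,2,4,7}
9 -> miss, evict 7, frames {0,2,4,9}
2 -> hit
3 -> miss, evict 9, frames {0,2,4,3}
4 -> hit
0 -> hit
3 -> hit
Page faults: 6.

6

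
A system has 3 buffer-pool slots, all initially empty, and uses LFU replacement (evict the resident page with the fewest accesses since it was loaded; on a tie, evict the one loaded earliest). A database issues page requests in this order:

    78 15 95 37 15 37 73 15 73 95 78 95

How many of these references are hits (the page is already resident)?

4

78: miss, frames (78)
15: miss, frames (78 15)
95: miss, frames (78 15 95)
37: miss, evict 78, frames (15 95 37)
15: hit
37: hit
73: miss, evict 95, frames (15 37 73)
15: hit
73: hit
95: miss, evict 37, frames (15 73 95)
78: miss, evict 95, frames (15 73 78)
95: miss, evict 78, frames (15 73 95)
Hits: 4.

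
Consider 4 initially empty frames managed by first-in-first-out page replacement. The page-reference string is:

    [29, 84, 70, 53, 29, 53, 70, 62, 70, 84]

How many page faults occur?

5

29: miss, frames [29]
84: miss, frames [29, 84]
70: miss, frames [29, 84, 70]
53: miss, frames [29, 84, 70, 53]
29: hit
53: hit
70: hit
62: miss, evict 29, frames [84, 70, 53, 62]
70: hit
84: hit
Page faults: 5.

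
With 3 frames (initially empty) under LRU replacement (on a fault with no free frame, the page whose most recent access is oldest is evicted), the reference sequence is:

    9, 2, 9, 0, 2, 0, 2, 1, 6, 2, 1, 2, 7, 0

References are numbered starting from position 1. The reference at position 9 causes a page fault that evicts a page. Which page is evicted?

0

pos 1: 9 → miss, frames [9]
pos 2: 2 → miss, frames [9, 2]
pos 3: 9 → hit
pos 4: 0 → miss, frames [2, 9, 0]
pos 5: 2 → hit
pos 6: 0 → hit
pos 7: 2 → hit
pos 8: 1 → miss, evict 9, frames [0, 2, 1]
pos 9: 6 → miss, evict 0, frames [2, 1, 6]
At position 9, page 0 is evicted.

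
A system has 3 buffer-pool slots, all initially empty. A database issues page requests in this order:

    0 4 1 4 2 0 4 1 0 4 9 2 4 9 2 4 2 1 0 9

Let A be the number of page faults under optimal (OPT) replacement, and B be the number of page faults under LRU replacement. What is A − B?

Under OPT: F F F . F . . F . . F F . . . . . F F . → 9 faults.
Under LRU: F F F . F F . F . . F F . . . . . F F F → 11 faults.
A − B = 9 − 11 = -2.

-2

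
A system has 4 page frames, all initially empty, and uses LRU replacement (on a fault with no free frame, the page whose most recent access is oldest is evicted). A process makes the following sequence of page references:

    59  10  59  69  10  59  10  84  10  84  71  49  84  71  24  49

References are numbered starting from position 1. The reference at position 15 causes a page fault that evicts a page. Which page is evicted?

pos 1: 59 → miss, frames {59}
pos 2: 10 → miss, frames {59,10}
pos 3: 59 → hit
pos 4: 69 → miss, frames {10,59,69}
pos 5: 10 → hit
pos 6: 59 → hit
pos 7: 10 → hit
pos 8: 84 → miss, frames {69,59,10,84}
pos 9: 10 → hit
pos 10: 84 → hit
pos 11: 71 → miss, evict 69, frames {59,10,84,71}
pos 12: 49 → miss, evict 59, frames {10,84,71,49}
pos 13: 84 → hit
pos 14: 71 → hit
pos 15: 24 → miss, evict 10, frames {49,84,71,24}
At position 15, page 10 is evicted.

10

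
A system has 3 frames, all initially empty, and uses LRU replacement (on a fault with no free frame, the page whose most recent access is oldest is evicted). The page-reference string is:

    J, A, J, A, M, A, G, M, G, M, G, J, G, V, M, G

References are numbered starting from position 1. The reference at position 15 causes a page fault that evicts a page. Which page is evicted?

pos 1: J -> fault, frames {J}
pos 2: A -> fault, frames {J,A}
pos 3: J -> hit
pos 4: A -> hit
pos 5: M -> fault, frames {J,A,M}
pos 6: A -> hit
pos 7: G -> fault, evict J, frames {M,A,G}
pos 8: M -> hit
pos 9: G -> hit
pos 10: M -> hit
pos 11: G -> hit
pos 12: J -> fault, evict A, frames {M,G,J}
pos 13: G -> hit
pos 14: V -> fault, evict M, frames {J,G,V}
pos 15: M -> fault, evict J, frames {G,V,M}
At position 15, page J is evicted.

J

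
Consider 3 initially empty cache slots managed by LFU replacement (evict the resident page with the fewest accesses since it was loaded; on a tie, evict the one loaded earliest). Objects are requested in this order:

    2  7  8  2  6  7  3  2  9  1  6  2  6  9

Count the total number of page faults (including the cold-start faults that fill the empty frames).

10

2: fault, frames (2)
7: fault, frames (2 7)
8: fault, frames (2 7 8)
2: hit
6: fault, evict 7, frames (2 8 6)
7: fault, evict 8, frames (2 6 7)
3: fault, evict 6, frames (2 7 3)
2: hit
9: fault, evict 7, frames (2 3 9)
1: fault, evict 3, frames (2 9 1)
6: fault, evict 9, frames (2 1 6)
2: hit
6: hit
9: fault, evict 1, frames (2 6 9)
Page faults: 10.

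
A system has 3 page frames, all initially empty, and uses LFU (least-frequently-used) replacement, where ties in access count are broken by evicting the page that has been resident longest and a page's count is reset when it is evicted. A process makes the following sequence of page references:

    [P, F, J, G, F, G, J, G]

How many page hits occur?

4

P → miss, frames {P}
F → miss, frames {P,F}
J → miss, frames {P,F,J}
G → miss, evict P, frames {F,J,G}
F → hit
G → hit
J → hit
G → hit
Hits: 4.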